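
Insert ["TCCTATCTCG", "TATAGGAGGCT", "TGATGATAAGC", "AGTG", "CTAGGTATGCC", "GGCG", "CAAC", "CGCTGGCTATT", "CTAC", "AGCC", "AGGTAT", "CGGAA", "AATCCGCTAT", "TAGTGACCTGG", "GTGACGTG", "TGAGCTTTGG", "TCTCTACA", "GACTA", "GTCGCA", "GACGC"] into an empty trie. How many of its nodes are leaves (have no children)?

20

A leaf is a node with no children — equivalently, the end of a word that is not a proper prefix of any other stored word.
Those words: "AATCCGCTAT", "AGCC", "AGGTAT", "AGTG", "CAAC", "CGCTGGCTATT", "CGGAA", "CTAC", "CTAGGTATGCC", "GACGC", "GACTA", "GGCG", "GTCGCA", "GTGACGTG", "TAGTGACCTGG", "TATAGGAGGCT", "TCCTATCTCG", "TCTCTACA", "TGAGCTTTGG", "TGATGATAAGC"
Leaf count: 20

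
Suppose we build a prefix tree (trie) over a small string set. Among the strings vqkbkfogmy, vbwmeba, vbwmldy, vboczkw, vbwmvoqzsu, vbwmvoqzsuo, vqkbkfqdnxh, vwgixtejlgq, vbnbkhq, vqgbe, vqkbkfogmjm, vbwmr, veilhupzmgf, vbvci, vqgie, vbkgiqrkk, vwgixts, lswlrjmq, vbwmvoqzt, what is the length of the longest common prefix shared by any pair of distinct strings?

Equivalently: take the maximum, over all pairs, of their longest common prefix length.
e.g. "vbwmvoqzsu" and "vbwmvoqzsuo" share the prefix "vbwmvoqzsu" of length 10; no pair shares a longer one.
Longest shared-prefix length: 10

10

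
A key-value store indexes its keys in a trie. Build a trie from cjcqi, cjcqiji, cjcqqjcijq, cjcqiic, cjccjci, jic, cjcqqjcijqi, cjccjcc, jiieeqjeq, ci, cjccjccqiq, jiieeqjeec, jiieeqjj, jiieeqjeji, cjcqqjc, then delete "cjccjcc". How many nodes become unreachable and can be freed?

Walk "cjccjcc" from the leaf back toward the root, removing each node that no remaining word uses.
Every node on "cjccjcc" is still needed (e.g. by "cjccjccqiq"), so nothing is freed.
Nodes removed: 0

0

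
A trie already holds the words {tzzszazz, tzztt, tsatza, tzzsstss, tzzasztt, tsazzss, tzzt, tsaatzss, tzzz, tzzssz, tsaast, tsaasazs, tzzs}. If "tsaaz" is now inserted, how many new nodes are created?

Walking "tsaaz" from the root, the first 4 characters ("tsaa") follow existing edges; "z" is the first miss.
So 5 − 4 = 1 new nodes.

1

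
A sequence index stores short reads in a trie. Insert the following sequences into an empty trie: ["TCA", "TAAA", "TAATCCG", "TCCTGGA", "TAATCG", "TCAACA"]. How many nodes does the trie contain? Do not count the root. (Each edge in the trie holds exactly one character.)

Count nodes per top-level branch (shared prefixes stored once):
  'T'-branch (TAAA, TAATCCG, TAATCG, TCA, TCAACA, TCCTGGA): 19 nodes
Sum: 19

19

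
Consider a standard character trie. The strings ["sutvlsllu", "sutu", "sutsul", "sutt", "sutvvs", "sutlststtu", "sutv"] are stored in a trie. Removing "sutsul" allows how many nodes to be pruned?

3

After clearing the end-marker at "sutsul", prune upward until reaching a node still needed by another word.
The suffix "sul" (3 nodes) is used only by "sutsul"; the node for "sut" still has the child "v", so pruning stops there.
Nodes removed: 3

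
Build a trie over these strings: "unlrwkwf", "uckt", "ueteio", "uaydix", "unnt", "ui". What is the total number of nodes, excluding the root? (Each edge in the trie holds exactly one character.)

Trace insertions, counting only characters that open a new branch:
  "unlrwkwf" → 8 new (u, n, l, r, w, k, w, f)
  "uckt" → prefix "u" already present; 3 new (c, k, t)
  "ueteio" → prefix "u" already present; 5 new (e, t, e, i, o)
  "uaydix" → prefix "u" already present; 5 new (a, y, d, i, x)
  "unnt" → prefix "un" already present; 2 new (n, t)
  "ui" → prefix "u" already present; 1 new (i)
Total nodes = 8 + 3 + 5 + 5 + 2 + 1 = 24

24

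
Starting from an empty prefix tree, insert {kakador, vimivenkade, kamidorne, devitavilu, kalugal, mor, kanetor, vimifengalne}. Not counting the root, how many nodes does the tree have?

Insert word by word; a character creates a node only if that edge doesn't already exist:
  "kakador" → 7 new (k, a, k, a, d, o, r)
  "vimivenkade" → 11 new (v, i, m, i, v, e, n, k, a, d, e)
  "kamidorne" → prefix "ka" already present; 7 new (m, i, d, o, r, n, e)
  "devitavilu" → 10 new (d, e, v, i, t, a, v, i, l, u)
  "kalugal" → prefix "ka" already present; 5 new (l, u, g, a, l)
  "mor" → 3 new (m, o, r)
  "kanetor" → prefix "ka" already present; 5 new (n, e, t, o, r)
  "vimifengalne" → prefix "vimi" already present; 8 new (f, e, n, g, a, l, n, e)
Total nodes = 7 + 11 + 7 + 10 + 5 + 3 + 5 + 8 = 56

56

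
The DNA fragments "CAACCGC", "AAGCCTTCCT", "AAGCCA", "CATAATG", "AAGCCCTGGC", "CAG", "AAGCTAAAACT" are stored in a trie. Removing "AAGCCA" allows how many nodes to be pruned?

1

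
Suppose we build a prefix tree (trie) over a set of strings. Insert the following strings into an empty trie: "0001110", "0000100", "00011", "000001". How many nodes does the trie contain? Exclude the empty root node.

13

Trace insertions, counting only characters that open a new branch:
  "0001110" → 7 new (0, 0, 0, 1, 1, 1, 0)
  "0000100" → prefix "000" already present; 4 new (0, 1, 0, 0)
  "00011" → prefix "00011" already present; 0 new (none)
  "000001" → prefix "0000" already present; 2 new (0, 1)
Total nodes = 7 + 4 + 0 + 2 = 13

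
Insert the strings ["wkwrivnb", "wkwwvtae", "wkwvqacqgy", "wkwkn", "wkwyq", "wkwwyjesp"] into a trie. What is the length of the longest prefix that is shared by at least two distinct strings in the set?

4

Equivalently: take the maximum, over all pairs, of their longest common prefix length.
e.g. "wkwwvtae" and "wkwwyjesp" share the prefix "wkww" of length 4; no pair shares a longer one.
Longest shared-prefix length: 4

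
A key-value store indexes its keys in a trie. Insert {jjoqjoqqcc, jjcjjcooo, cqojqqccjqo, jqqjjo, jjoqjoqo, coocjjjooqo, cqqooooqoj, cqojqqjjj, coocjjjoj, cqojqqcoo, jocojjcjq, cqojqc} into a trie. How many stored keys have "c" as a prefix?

7

Traverse to the node for "c", then collect every word in that subtree.
Matches: "coocjjjoj", "coocjjjooqo", "cqojqc", "cqojqqccjqo", "cqojqqcoo", "cqojqqjjj", "cqqooooqoj"
Count: 7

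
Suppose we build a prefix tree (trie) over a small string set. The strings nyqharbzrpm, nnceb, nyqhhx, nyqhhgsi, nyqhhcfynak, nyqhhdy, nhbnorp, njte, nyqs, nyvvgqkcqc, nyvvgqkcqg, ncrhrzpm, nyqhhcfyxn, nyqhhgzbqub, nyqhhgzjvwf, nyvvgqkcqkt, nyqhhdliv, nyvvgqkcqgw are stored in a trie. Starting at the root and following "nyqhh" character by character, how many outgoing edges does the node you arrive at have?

4

Follow the path "nyqhh" to its node, then look at its outgoing edges.
Characters that immediately follow "nyqhh" among the stored strings: {c, d, g, x}.
That node has 4 child edges.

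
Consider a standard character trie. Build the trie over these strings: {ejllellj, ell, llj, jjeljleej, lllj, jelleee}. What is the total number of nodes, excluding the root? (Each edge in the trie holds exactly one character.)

Trie structure (* marks end of a word):
(root)
├─ e
│  ├─ j
│  │  └─ l
│  │     └─ l
│  │        └─ e
│  │           └─ l
│  │              └─ l
│  │                 └─ j *
│  └─ l
│     └─ l *
├─ j
│  ├─ e
│  │  └─ l
│  │     └─ l
│  │        └─ e
│  │           └─ e
│  │              └─ e *
│  └─ j
│     └─ e
│        └─ l
│           └─ j
│              └─ l
│                 └─ e
│                    └─ e
│                       └─ j *
└─ l
   └─ l
      ├─ j *
      └─ l
         └─ j *
Counting every labelled node above: 30.

30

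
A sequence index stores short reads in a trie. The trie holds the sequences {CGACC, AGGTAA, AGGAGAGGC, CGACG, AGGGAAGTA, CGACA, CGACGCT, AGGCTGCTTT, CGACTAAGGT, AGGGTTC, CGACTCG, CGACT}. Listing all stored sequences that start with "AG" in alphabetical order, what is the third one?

DFS of the "AG" subtree visits, in order: "AGGAGAGGC", "AGGCTGCTTT", "AGGGAAGTA", "AGGGTTC", "AGGTAA"
The 3rd is AGGGAAGTA.

AGGGAAGTA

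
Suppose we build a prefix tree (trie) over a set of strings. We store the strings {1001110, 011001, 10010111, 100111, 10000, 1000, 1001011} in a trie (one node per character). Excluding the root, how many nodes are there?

19

For each word, the new-node count is its length minus the longest prefix already in the trie:
  "1001110" → 7 new (1, 0, 0, 1, 1, 1, 0)
  "011001" → 6 new (0, 1, 1, 0, 0, 1)
  "10010111" → prefix "1001" already present; 4 new (0, 1, 1, 1)
  "100111" → prefix "100111" already present; 0 new (none)
  "10000" → prefix "100" already present; 2 new (0, 0)
  "1000" → prefix "1000" already present; 0 new (none)
  "1001011" → prefix "1001011" already present; 0 new (none)
Total nodes = 7 + 6 + 4 + 0 + 2 + 0 + 0 = 19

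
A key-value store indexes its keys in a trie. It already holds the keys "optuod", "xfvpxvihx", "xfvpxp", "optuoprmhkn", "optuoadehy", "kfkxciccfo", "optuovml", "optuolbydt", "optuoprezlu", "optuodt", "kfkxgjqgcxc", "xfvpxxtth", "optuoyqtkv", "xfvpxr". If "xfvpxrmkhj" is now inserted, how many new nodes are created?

Walking "xfvpxrmkhj" from the root, the first 6 characters ("xfvpxr") follow existing edges; "m" is the first miss.
Each of the 4 remaining characters creates one node.

4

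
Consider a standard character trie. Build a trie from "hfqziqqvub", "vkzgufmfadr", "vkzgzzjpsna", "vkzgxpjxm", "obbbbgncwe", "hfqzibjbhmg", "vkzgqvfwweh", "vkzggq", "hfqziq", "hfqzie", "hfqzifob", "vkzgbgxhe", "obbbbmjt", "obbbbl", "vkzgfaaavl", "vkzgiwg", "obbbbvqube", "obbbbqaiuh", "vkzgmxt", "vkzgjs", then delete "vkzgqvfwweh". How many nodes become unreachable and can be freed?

7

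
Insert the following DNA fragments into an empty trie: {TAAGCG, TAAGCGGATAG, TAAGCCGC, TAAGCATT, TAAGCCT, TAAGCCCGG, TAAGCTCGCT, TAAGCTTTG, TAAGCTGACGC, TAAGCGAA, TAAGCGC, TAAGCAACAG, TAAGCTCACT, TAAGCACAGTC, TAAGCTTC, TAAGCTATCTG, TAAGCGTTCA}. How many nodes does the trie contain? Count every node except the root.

Insert word by word; a character creates a node only if that edge doesn't already exist:
  "TAAGCG" → 6 new (T, A, A, G, C, G)
  "TAAGCGGATAG" → prefix "TAAGCG" already present; 5 new (G, A, T, A, G)
  "TAAGCCGC" → prefix "TAAGC" already present; 3 new (C, G, C)
  "TAAGCATT" → prefix "TAAGC" already present; 3 new (A, T, T)
  "TAAGCCT" → prefix "TAAGCC" already present; 1 new (T)
  "TAAGCCCGG" → prefix "TAAGCC" already present; 3 new (C, G, G)
  "TAAGCTCGCT" → prefix "TAAGC" already present; 5 new (T, C, G, C, T)
  "TAAGCTTTG" → prefix "TAAGCT" already present; 3 new (T, T, G)
  "TAAGCTGACGC" → prefix "TAAGCT" already present; 5 new (G, A, C, G, C)
  "TAAGCGAA" → prefix "TAAGCG" already present; 2 new (A, A)
  "TAAGCGC" → prefix "TAAGCG" already present; 1 new (C)
  "TAAGCAACAG" → prefix "TAAGCA" already present; 4 new (A, C, A, G)
  "TAAGCTCACT" → prefix "TAAGCTC" already present; 3 new (A, C, T)
  "TAAGCACAGTC" → prefix "TAAGCA" already present; 5 new (C, A, G, T, C)
  "TAAGCTTC" → prefix "TAAGCTT" already present; 1 new (C)
  "TAAGCTATCTG" → prefix "TAAGCT" already present; 5 new (A, T, C, T, G)
  "TAAGCGTTCA" → prefix "TAAGCG" already present; 4 new (T, T, C, A)
Total nodes = 6 + 5 + 3 + 3 + 1 + 3 + 5 + 3 + 5 + 2 + 1 + 4 + 3 + 5 + 1 + 5 + 4 = 59

59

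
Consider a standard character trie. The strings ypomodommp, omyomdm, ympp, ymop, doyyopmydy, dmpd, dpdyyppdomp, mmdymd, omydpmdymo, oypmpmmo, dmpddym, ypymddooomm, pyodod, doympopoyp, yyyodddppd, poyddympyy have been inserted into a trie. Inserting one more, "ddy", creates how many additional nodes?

2

The longest prefix of "ddy" already in the trie is "d" (length 1).
So 3 − 1 = 2 new nodes.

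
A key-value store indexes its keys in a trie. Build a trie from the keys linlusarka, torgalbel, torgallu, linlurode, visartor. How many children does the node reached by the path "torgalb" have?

1

The children of the "torgalb" node are the distinct next characters among strings starting with "torgalb".
Characters that immediately follow "torgalb" among the stored strings: {e}.
That node has 1 child edge.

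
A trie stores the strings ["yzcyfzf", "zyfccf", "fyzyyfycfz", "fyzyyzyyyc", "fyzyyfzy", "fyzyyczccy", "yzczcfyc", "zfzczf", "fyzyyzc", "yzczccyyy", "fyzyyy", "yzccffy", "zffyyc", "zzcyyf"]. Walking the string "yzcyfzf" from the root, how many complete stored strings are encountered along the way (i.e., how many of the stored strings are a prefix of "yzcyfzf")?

Check each prefix of "yzcyfzf" against the stored set — each match is an end-marker on the path.
Prefixes of the query that are stored words: "yzcyfzf"
Count: 1

1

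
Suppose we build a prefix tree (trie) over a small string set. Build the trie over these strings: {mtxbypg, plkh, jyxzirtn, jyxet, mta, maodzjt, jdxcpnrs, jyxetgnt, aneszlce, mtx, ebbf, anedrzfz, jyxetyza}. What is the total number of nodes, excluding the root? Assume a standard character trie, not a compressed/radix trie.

Count nodes per top-level branch (shared prefixes stored once):
  'a'-branch (anedrzfz, aneszlce): 13 nodes
  'e'-branch (ebbf): 4 nodes
  'j'-branch (jdxcpnrs, jyxet, jyxetgnt, jyxetyza, jyxzirtn): 23 nodes
  'm'-branch (maodzjt, mta, mtx, mtxbypg): 14 nodes
  'p'-branch (plkh): 4 nodes
Sum: 58

58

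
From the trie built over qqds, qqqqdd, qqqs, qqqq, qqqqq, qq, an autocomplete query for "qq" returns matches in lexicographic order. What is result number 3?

Filter for "qq…" and sort: "qq", "qqds", "qqqq", "qqqqdd", "qqqqq", "qqqs"
The 3rd is qqqq.

qqqq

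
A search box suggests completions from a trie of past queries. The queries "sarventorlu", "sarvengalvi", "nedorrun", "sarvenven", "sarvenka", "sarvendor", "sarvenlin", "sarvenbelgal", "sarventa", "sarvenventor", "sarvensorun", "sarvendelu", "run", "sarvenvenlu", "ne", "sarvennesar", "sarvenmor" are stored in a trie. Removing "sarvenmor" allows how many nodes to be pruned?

A node on "sarvenmor"'s path can go only if nothing else ends at it or branches off below it.
The suffix "mor" (3 nodes) is used only by "sarvenmor"; the node for "sarven" still has the child "t", so pruning stops there.
Nodes removed: 3

3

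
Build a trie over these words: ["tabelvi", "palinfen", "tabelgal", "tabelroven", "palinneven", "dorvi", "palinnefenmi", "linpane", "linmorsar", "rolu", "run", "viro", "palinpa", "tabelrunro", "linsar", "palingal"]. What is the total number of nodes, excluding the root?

73

Insert word by word; a character creates a node only if that edge doesn't already exist:
  "tabelvi" → 7 new (t, a, b, e, l, v, i)
  "palinfen" → 8 new (p, a, l, i, n, f, e, n)
  "tabelgal" → prefix "tabel" already present; 3 new (g, a, l)
  "tabelroven" → prefix "tabel" already present; 5 new (r, o, v, e, n)
  "palinneven" → prefix "palin" already present; 5 new (n, e, v, e, n)
  "dorvi" → 5 new (d, o, r, v, i)
  "palinnefenmi" → prefix "palinne" already present; 5 new (f, e, n, m, i)
  "linpane" → 7 new (l, i, n, p, a, n, e)
  "linmorsar" → prefix "lin" already present; 6 new (m, o, r, s, a, r)
  "rolu" → 4 new (r, o, l, u)
  "run" → prefix "r" already present; 2 new (u, n)
  "viro" → 4 new (v, i, r, o)
  "palinpa" → prefix "palin" already present; 2 new (p, a)
  "tabelrunro" → prefix "tabelr" already present; 4 new (u, n, r, o)
  "linsar" → prefix "lin" already present; 3 new (s, a, r)
  "palingal" → prefix "palin" already present; 3 new (g, a, l)
Total nodes = 7 + 8 + 3 + 5 + 5 + 5 + 5 + 7 + 6 + 4 + 2 + 4 + 2 + 4 + 3 + 3 = 73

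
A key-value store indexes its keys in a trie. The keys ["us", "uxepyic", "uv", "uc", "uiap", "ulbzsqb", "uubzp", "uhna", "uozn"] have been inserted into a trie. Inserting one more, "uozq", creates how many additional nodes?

1

The longest prefix of "uozq" already in the trie is "uoz" (length 3).
Each of the 1 remaining characters creates one node.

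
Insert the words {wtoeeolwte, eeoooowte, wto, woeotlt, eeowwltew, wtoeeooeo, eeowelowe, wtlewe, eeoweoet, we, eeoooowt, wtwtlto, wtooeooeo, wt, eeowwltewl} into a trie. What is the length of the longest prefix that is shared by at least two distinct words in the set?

Equivalently: take the maximum, over all pairs, of their longest common prefix length.
e.g. "eeowwltew" and "eeowwltewl" share the prefix "eeowwltew" of length 9; no pair shares a longer one.
Longest shared-prefix length: 9

9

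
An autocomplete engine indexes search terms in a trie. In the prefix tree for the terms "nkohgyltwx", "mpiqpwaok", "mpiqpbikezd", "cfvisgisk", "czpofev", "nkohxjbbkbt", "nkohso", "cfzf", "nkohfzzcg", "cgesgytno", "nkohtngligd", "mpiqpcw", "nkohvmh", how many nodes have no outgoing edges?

13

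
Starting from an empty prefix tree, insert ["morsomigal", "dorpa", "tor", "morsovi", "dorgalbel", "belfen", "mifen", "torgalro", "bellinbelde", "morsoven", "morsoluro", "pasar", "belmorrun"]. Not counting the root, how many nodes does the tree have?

66

Insert word by word; a character creates a node only if that edge doesn't already exist:
  "morsomigal" → 10 new (m, o, r, s, o, m, i, g, a, l)
  "dorpa" → 5 new (d, o, r, p, a)
  "tor" → 3 new (t, o, r)
  "morsovi" → prefix "morso" already present; 2 new (v, i)
  "dorgalbel" → prefix "dor" already present; 6 new (g, a, l, b, e, l)
  "belfen" → 6 new (b, e, l, f, e, n)
  "mifen" → prefix "m" already present; 4 new (i, f, e, n)
  "torgalro" → prefix "tor" already present; 5 new (g, a, l, r, o)
  "bellinbelde" → prefix "bel" already present; 8 new (l, i, n, b, e, l, d, e)
  "morsoven" → prefix "morsov" already present; 2 new (e, n)
  "morsoluro" → prefix "morso" already present; 4 new (l, u, r, o)
  "pasar" → 5 new (p, a, s, a, r)
  "belmorrun" → prefix "bel" already present; 6 new (m, o, r, r, u, n)
Total nodes = 10 + 5 + 3 + 2 + 6 + 6 + 4 + 5 + 8 + 2 + 4 + 5 + 6 = 66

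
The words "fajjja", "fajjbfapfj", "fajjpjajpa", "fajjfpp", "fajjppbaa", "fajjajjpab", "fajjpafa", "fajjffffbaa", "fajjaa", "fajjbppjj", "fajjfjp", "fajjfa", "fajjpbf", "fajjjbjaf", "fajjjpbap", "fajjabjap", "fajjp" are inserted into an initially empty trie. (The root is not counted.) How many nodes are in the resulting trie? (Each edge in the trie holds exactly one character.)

62

Insert word by word; a character creates a node only if that edge doesn't already exist:
  "fajjja" → 6 new (f, a, j, j, j, a)
  "fajjbfapfj" → prefix "fajj" already present; 6 new (b, f, a, p, f, j)
  "fajjpjajpa" → prefix "fajj" already present; 6 new (p, j, a, j, p, a)
  "fajjfpp" → prefix "fajj" already present; 3 new (f, p, p)
  "fajjppbaa" → prefix "fajjp" already present; 4 new (p, b, a, a)
  "fajjajjpab" → prefix "fajj" already present; 6 new (a, j, j, p, a, b)
  "fajjpafa" → prefix "fajjp" already present; 3 new (a, f, a)
  "fajjffffbaa" → prefix "fajjf" already present; 6 new (f, f, f, b, a, a)
  "fajjaa" → prefix "fajja" already present; 1 new (a)
  "fajjbppjj" → prefix "fajjb" already present; 4 new (p, p, j, j)
  "fajjfjp" → prefix "fajjf" already present; 2 new (j, p)
  "fajjfa" → prefix "fajjf" already present; 1 new (a)
  "fajjpbf" → prefix "fajjp" already present; 2 new (b, f)
  "fajjjbjaf" → prefix "fajjj" already present; 4 new (b, j, a, f)
  "fajjjpbap" → prefix "fajjj" already present; 4 new (p, b, a, p)
  "fajjabjap" → prefix "fajja" already present; 4 new (b, j, a, p)
  "fajjp" → prefix "fajjp" already present; 0 new (none)
Total nodes = 6 + 6 + 6 + 3 + 4 + 6 + 3 + 6 + 1 + 4 + 2 + 1 + 2 + 4 + 4 + 4 + 0 = 62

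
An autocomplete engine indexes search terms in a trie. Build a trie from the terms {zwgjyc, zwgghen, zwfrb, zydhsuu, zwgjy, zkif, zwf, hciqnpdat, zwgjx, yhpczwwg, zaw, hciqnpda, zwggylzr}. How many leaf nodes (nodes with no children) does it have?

Leaves are exactly the stored words that no other stored word extends.
Those words: "hciqnpdat", "yhpczwwg", "zaw", "zkif", "zwfrb", "zwgghen", "zwggylzr", "zwgjx", "zwgjyc", "zydhsuu"
Leaf count: 10

10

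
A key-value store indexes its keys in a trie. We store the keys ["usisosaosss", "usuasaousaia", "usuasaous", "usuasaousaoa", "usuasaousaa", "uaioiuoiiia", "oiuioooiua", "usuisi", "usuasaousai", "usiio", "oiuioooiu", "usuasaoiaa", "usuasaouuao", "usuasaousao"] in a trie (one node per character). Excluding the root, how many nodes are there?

55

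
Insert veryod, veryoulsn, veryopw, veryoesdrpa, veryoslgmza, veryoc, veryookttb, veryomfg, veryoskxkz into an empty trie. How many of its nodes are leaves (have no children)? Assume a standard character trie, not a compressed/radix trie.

A leaf is a node with no children — equivalently, the end of a word that is not a proper prefix of any other stored word.
Those words: "veryoc", "veryod", "veryoesdrpa", "veryomfg", "veryookttb", "veryopw", "veryoskxkz", "veryoslgmza", "veryoulsn"
Leaf count: 9

9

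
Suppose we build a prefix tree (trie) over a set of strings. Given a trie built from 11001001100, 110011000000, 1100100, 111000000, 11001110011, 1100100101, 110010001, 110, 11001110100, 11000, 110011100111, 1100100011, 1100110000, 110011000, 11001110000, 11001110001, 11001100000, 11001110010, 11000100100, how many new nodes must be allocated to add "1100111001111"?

The longest prefix of "1100111001111" already in the trie is "110011100111" (length 12).
New nodes needed: |"1100111001111"| − 12 = 13 − 12 = 1.

1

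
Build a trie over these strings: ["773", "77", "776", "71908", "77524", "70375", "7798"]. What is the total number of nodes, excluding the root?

17

Count nodes per top-level branch (shared prefixes stored once):
  '7'-branch (70375, 71908, 77, 773, 77524, 776, 7798): 17 nodes
Sum: 17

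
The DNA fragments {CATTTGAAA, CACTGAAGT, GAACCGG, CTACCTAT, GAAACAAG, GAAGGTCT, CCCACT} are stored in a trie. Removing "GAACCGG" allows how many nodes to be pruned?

4

After clearing the end-marker at "GAACCGG", prune upward until reaching a node still needed by another word.
The suffix "CCGG" (4 nodes) is used only by "GAACCGG"; the node for "GAA" still has the child "A", so pruning stops there.
Nodes removed: 4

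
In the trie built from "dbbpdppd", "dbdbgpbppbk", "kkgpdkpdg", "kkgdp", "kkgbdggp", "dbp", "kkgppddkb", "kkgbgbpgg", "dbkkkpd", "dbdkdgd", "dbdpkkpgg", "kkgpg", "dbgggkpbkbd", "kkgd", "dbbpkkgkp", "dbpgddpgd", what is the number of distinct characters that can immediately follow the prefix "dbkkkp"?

Follow the path "dbkkkp" to its node, then look at its outgoing edges.
Characters that immediately follow "dbkkkp" among the stored strings: {d}.
That node has 1 child edge.

1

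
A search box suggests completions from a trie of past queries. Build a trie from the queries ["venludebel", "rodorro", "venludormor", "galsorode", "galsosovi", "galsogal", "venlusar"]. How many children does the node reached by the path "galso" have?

Walk "galso" from the root, arriving at one node.
Distinct next characters after "galso": g, r, s.
That node has 3 child edges.

3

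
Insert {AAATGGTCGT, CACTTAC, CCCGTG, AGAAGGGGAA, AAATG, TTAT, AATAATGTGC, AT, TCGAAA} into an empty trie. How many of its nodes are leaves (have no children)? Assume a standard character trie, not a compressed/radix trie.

8

Leaves are exactly the stored words that no other stored word extends.
Those words: "AAATGGTCGT", "AATAATGTGC", "AGAAGGGGAA", "AT", "CACTTAC", "CCCGTG", "TCGAAA", "TTAT"
Leaf count: 8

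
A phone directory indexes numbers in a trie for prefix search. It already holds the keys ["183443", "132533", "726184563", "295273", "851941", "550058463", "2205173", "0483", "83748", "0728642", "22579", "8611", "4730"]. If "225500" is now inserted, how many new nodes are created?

3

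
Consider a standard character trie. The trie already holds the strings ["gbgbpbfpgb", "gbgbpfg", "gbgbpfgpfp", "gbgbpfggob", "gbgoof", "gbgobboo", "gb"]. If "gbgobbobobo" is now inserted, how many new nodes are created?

The longest prefix of "gbgobbobobo" already in the trie is "gbgobbo" (length 7).
Each of the 4 remaining characters creates one node.

4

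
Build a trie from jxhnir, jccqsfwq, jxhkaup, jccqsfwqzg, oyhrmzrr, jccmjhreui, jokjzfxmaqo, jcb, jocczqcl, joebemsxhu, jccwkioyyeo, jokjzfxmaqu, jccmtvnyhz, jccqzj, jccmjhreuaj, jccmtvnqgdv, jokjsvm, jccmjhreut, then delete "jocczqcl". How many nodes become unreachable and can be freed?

6

Walk "jocczqcl" from the leaf back toward the root, removing each node that no remaining word uses.
The suffix "cczqcl" (6 nodes) is used only by "jocczqcl"; the node for "jo" still has the child "k", so pruning stops there.
Nodes removed: 6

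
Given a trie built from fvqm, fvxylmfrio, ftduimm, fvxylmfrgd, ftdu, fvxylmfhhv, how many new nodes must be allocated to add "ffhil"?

4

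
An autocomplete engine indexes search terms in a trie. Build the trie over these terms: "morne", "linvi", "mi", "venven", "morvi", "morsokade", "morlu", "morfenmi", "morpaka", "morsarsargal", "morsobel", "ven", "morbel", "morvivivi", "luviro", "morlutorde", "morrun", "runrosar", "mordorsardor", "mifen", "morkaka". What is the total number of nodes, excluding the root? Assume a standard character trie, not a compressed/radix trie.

91

Count nodes per top-level branch (shared prefixes stored once):
  'l'-branch (linvi, luviro): 10 nodes
  'm'-branch (mi, mifen, morbel, mordorsardor, morfenmi, morkaka, morlu, morlutorde, morne, morpaka, morrun, morsarsargal, morsobel, morsokade, morvi, morvivivi): 67 nodes
  'r'-branch (runrosar): 8 nodes
  'v'-branch (ven, venven): 6 nodes
Sum: 91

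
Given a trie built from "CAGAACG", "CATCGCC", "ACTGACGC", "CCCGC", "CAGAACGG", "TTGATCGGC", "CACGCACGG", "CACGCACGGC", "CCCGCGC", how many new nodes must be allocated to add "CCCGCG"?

0

"CCCGCG" is already a full path in the trie; only an end-marker is added.
No new nodes are needed: 0.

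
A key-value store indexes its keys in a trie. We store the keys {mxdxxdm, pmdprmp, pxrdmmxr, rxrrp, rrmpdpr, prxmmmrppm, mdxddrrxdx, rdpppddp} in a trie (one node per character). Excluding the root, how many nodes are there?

57

Trace insertions, counting only characters that open a new branch:
  "mxdxxdm" → 7 new (m, x, d, x, x, d, m)
  "pmdprmp" → 7 new (p, m, d, p, r, m, p)
  "pxrdmmxr" → prefix "p" already present; 7 new (x, r, d, m, m, x, r)
  "rxrrp" → 5 new (r, x, r, r, p)
  "rrmpdpr" → prefix "r" already present; 6 new (r, m, p, d, p, r)
  "prxmmmrppm" → prefix "p" already present; 9 new (r, x, m, m, m, r, p, p, m)
  "mdxddrrxdx" → prefix "m" already present; 9 new (d, x, d, d, r, r, x, d, x)
  "rdpppddp" → prefix "r" already present; 7 new (d, p, p, p, d, d, p)
Total nodes = 7 + 7 + 7 + 5 + 6 + 9 + 9 + 7 = 57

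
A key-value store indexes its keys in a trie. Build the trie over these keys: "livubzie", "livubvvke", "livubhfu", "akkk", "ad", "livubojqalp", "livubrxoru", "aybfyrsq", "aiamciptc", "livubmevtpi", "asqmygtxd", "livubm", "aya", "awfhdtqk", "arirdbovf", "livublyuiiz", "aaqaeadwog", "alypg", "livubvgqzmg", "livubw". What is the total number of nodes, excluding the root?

Insert word by word; a character creates a node only if that edge doesn't already exist:
  "livubzie" → 8 new (l, i, v, u, b, z, i, e)
  "livubvvke" → prefix "livub" already present; 4 new (v, v, k, e)
  "livubhfu" → prefix "livub" already present; 3 new (h, f, u)
  "akkk" → 4 new (a, k, k, k)
  "ad" → prefix "a" already present; 1 new (d)
  "livubojqalp" → prefix "livub" already present; 6 new (o, j, q, a, l, p)
  "livubrxoru" → prefix "livub" already present; 5 new (r, x, o, r, u)
  "aybfyrsq" → prefix "a" already present; 7 new (y, b, f, y, r, s, q)
  "aiamciptc" → prefix "a" already present; 8 new (i, a, m, c, i, p, t, c)
  "livubmevtpi" → prefix "livub" already present; 6 new (m, e, v, t, p, i)
  "asqmygtxd" → prefix "a" already present; 8 new (s, q, m, y, g, t, x, d)
  "livubm" → prefix "livubm" already present; 0 new (none)
  "aya" → prefix "ay" already present; 1 new (a)
  "awfhdtqk" → prefix "a" already present; 7 new (w, f, h, d, t, q, k)
  "arirdbovf" → prefix "a" already present; 8 new (r, i, r, d, b, o, v, f)
  "livublyuiiz" → prefix "livub" already present; 6 new (l, y, u, i, i, z)
  "aaqaeadwog" → prefix "a" already present; 9 new (a, q, a, e, a, d, w, o, g)
  "alypg" → prefix "a" already present; 4 new (l, y, p, g)
  "livubvgqzmg" → prefix "livubv" already present; 5 new (g, q, z, m, g)
  "livubw" → prefix "livub" already present; 1 new (w)
Total nodes = 8 + 4 + 3 + 4 + 1 + 6 + 5 + 7 + 8 + 6 + 8 + 0 + 1 + 7 + 8 + 6 + 9 + 4 + 5 + 1 = 101

101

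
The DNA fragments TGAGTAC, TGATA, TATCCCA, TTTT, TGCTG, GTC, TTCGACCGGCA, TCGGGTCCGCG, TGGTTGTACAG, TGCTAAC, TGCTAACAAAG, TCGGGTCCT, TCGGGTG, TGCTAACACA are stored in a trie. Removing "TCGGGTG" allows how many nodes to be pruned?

1

Walk "TCGGGTG" from the leaf back toward the root, removing each node that no remaining word uses.
The suffix "G" (1 node) is used only by "TCGGGTG"; the node for "TCGGGT" still has the child "C", so pruning stops there.
Nodes removed: 1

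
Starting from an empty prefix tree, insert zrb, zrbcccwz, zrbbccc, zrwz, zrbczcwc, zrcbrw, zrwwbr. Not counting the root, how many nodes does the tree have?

25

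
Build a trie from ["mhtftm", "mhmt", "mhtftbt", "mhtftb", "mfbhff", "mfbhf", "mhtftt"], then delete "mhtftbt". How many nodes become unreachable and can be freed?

After clearing the end-marker at "mhtftbt", prune upward until reaching a node still needed by another word.
The suffix "t" (1 node) is used only by "mhtftbt"; "mhtftb" is itself a stored word, so pruning stops there.
Nodes removed: 1

1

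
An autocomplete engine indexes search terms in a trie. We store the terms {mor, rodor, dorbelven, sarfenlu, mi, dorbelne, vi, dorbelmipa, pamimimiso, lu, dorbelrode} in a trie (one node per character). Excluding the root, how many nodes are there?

50

Insert word by word; a character creates a node only if that edge doesn't already exist:
  "mor" → 3 new (m, o, r)
  "rodor" → 5 new (r, o, d, o, r)
  "dorbelven" → 9 new (d, o, r, b, e, l, v, e, n)
  "sarfenlu" → 8 new (s, a, r, f, e, n, l, u)
  "mi" → prefix "m" already present; 1 new (i)
  "dorbelne" → prefix "dorbel" already present; 2 new (n, e)
  "vi" → 2 new (v, i)
  "dorbelmipa" → prefix "dorbel" already present; 4 new (m, i, p, a)
  "pamimimiso" → 10 new (p, a, m, i, m, i, m, i, s, o)
  "lu" → 2 new (l, u)
  "dorbelrode" → prefix "dorbel" already present; 4 new (r, o, d, e)
Total nodes = 3 + 5 + 9 + 8 + 1 + 2 + 2 + 4 + 10 + 2 + 4 = 50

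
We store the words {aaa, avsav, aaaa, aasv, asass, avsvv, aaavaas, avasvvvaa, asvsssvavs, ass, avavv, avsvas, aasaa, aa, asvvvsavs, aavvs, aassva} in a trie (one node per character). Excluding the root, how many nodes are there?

Count nodes per top-level branch (shared prefixes stored once):
  'a'-branch (aa, aaa, aaaa, aaavaas, aasaa, aassva, aasv, aavvs, asass, ass, asvsssvavs, asvvvsavs, avasvvvaa, avavv, avsav, avsvas, avsvv): 54 nodes
Sum: 54

54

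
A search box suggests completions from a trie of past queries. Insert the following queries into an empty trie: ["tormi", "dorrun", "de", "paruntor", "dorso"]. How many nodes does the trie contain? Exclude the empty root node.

Trace insertions, counting only characters that open a new branch:
  "tormi" → 5 new (t, o, r, m, i)
  "dorrun" → 6 new (d, o, r, r, u, n)
  "de" → prefix "d" already present; 1 new (e)
  "paruntor" → 8 new (p, a, r, u, n, t, o, r)
  "dorso" → prefix "dor" already present; 2 new (s, o)
Total nodes = 5 + 6 + 1 + 8 + 2 = 22

22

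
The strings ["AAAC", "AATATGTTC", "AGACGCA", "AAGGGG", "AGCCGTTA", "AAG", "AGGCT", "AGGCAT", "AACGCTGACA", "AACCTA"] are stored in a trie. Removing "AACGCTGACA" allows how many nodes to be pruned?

7

After clearing the end-marker at "AACGCTGACA", prune upward until reaching a node still needed by another word.
The suffix "GCTGACA" (7 nodes) is used only by "AACGCTGACA"; the node for "AAC" still has the child "C", so pruning stops there.
Nodes removed: 7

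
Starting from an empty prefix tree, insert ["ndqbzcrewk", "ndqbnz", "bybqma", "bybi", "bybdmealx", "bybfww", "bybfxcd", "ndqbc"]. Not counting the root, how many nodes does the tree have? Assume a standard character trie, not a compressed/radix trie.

32

For each word, the new-node count is its length minus the longest prefix already in the trie:
  "ndqbzcrewk" → 10 new (n, d, q, b, z, c, r, e, w, k)
  "ndqbnz" → prefix "ndqb" already present; 2 new (n, z)
  "bybqma" → 6 new (b, y, b, q, m, a)
  "bybi" → prefix "byb" already present; 1 new (i)
  "bybdmealx" → prefix "byb" already present; 6 new (d, m, e, a, l, x)
  "bybfww" → prefix "byb" already present; 3 new (f, w, w)
  "bybfxcd" → prefix "bybf" already present; 3 new (x, c, d)
  "ndqbc" → prefix "ndqb" already present; 1 new (c)
Total nodes = 10 + 2 + 6 + 1 + 6 + 3 + 3 + 1 = 32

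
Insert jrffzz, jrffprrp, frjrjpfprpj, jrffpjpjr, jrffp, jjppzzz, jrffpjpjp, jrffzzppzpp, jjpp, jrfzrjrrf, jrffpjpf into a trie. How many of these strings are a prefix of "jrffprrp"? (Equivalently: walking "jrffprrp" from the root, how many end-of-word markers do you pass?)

Walk "jrffprrp" from the root; an end-of-word marker is hit whenever a stored word is a prefix of "jrffprrp".
Prefixes of the query that are stored words: "jrffp", "jrffprrp"
Count: 2

2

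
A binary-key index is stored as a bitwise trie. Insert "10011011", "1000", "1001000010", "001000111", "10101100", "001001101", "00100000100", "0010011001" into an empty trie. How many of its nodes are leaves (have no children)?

Leaves are exactly the stored words that no other stored word extends.
Those words: "00100000100", "001000111", "0010011001", "001001101", "1000", "1001000010", "10011011", "10101100"
Leaf count: 8

8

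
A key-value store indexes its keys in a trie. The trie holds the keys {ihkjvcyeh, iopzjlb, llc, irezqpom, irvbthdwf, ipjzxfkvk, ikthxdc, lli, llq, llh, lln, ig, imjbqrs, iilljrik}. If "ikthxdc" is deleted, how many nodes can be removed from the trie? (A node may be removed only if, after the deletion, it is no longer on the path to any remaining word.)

After clearing the end-marker at "ikthxdc", prune upward until reaching a node still needed by another word.
The suffix "kthxdc" (6 nodes) is used only by "ikthxdc"; the node for "i" still has the child "h", so pruning stops there.
Nodes removed: 6

6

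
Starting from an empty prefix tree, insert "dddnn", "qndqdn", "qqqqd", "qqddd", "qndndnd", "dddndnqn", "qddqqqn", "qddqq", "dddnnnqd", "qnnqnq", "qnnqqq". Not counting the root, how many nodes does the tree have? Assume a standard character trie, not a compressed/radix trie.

Trace insertions, counting only characters that open a new branch:
  "dddnn" → 5 new (d, d, d, n, n)
  "qndqdn" → 6 new (q, n, d, q, d, n)
  "qqqqd" → prefix "q" already present; 4 new (q, q, q, d)
  "qqddd" → prefix "qq" already present; 3 new (d, d, d)
  "qndndnd" → prefix "qnd" already present; 4 new (n, d, n, d)
  "dddndnqn" → prefix "dddn" already present; 4 new (d, n, q, n)
  "qddqqqn" → prefix "q" already present; 6 new (d, d, q, q, q, n)
  "qddqq" → prefix "qddqq" already present; 0 new (none)
  "dddnnnqd" → prefix "dddnn" already present; 3 new (n, q, d)
  "qnnqnq" → prefix "qn" already present; 4 new (n, q, n, q)
  "qnnqqq" → prefix "qnnq" already present; 2 new (q, q)
Total nodes = 5 + 6 + 4 + 3 + 4 + 4 + 6 + 0 + 3 + 4 + 2 = 41

41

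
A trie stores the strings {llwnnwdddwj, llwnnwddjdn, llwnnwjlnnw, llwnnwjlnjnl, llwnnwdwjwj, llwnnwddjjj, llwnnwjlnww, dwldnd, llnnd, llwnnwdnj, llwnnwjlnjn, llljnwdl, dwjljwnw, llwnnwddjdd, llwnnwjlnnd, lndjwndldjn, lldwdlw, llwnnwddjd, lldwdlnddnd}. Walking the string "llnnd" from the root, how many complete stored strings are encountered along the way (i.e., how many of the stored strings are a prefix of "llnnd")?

1

Check each prefix of "llnnd" against the stored set — each match is an end-marker on the path.
Prefixes of the query that are stored words: "llnnd"
Count: 1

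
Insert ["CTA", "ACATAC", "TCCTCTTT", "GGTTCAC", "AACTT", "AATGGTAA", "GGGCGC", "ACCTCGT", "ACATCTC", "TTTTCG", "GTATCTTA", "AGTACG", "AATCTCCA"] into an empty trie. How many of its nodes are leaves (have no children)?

13

A leaf is a node with no children — equivalently, the end of a word that is not a proper prefix of any other stored word.
Those words: "AACTT", "AATCTCCA", "AATGGTAA", "ACATAC", "ACATCTC", "ACCTCGT", "AGTACG", "CTA", "GGGCGC", "GGTTCAC", "GTATCTTA", "TCCTCTTT", "TTTTCG"
Leaf count: 13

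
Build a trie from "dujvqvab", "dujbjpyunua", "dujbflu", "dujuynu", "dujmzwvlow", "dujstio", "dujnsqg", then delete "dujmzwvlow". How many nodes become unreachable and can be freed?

After clearing the end-marker at "dujmzwvlow", prune upward until reaching a node still needed by another word.
The suffix "mzwvlow" (7 nodes) is used only by "dujmzwvlow"; the node for "duj" still has the child "v", so pruning stops there.
Nodes removed: 7

7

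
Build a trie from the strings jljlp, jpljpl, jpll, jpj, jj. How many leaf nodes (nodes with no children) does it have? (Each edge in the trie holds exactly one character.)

A leaf is a node with no children — equivalently, the end of a word that is not a proper prefix of any other stored word.
Those words: "jj", "jljlp", "jpj", "jpljpl", "jpll"
Leaf count: 5

5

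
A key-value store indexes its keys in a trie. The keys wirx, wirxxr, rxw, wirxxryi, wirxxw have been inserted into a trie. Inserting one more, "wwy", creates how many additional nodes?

"w" is already a path in the trie; the remaining "wy" must be added.
So 3 − 1 = 2 new nodes.

2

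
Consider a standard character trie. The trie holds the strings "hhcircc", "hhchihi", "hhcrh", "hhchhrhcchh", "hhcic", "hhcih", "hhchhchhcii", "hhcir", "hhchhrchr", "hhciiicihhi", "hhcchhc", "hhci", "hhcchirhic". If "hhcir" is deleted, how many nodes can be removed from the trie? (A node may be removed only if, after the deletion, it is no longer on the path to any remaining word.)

0

Walk "hhcir" from the leaf back toward the root, removing each node that no remaining word uses.
Every node on "hhcir" is still needed (e.g. by "hhcircc"), so nothing is freed.
Nodes removed: 0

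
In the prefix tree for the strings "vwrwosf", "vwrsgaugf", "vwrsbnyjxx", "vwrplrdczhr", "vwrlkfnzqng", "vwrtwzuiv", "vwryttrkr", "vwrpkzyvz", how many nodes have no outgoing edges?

8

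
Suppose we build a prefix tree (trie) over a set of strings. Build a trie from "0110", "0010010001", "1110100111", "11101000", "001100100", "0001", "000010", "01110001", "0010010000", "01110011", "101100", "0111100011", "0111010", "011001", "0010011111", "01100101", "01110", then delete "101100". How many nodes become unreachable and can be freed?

5

After clearing the end-marker at "101100", prune upward until reaching a node still needed by another word.
The suffix "01100" (5 nodes) is used only by "101100"; the node for "1" still has the child "1", so pruning stops there.
Nodes removed: 5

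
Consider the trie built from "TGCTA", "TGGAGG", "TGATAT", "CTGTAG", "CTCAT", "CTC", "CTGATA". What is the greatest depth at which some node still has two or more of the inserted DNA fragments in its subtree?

Equivalently: take the maximum, over all pairs, of their longest common prefix length.
e.g. "CTC" and "CTCAT" share the prefix "CTC" of length 3; no pair shares a longer one.
Longest shared-prefix length: 3

3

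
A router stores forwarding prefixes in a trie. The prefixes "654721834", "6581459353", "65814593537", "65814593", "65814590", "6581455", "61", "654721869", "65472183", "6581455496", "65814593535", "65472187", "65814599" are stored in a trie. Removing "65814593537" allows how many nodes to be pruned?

1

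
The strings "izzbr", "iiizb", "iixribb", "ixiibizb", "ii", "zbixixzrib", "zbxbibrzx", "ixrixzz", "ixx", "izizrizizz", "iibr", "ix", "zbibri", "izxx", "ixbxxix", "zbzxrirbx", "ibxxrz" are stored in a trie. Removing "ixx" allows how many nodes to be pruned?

After clearing the end-marker at "ixx", prune upward until reaching a node still needed by another word.
The suffix "x" (1 node) is used only by "ixx"; the node for "ix" still has the child "i", so pruning stops there.
Nodes removed: 1

1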